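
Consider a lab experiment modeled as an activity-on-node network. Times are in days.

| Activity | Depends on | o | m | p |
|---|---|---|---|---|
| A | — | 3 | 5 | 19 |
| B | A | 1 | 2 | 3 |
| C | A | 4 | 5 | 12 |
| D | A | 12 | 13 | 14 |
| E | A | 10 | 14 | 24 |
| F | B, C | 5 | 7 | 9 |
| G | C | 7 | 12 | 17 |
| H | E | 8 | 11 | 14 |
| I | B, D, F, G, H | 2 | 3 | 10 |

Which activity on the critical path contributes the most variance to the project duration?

A

te_A = (3 + 4·5 + 19)/6 = 42/6 = 7; σ²_A = ((19−3)/6)² = 7.111
te_B = (1 + 4·2 + 3)/6 = 12/6 = 2; σ²_B = ((3−1)/6)² = 0.111
te_C = (4 + 4·5 + 12)/6 = 36/6 = 6; σ²_C = ((12−4)/6)² = 1.778
te_D = (12 + 4·13 + 14)/6 = 78/6 = 13; σ²_D = ((14−12)/6)² = 0.111
te_E = (10 + 4·14 + 24)/6 = 90/6 = 15; σ²_E = ((24−10)/6)² = 5.444
te_F = (5 + 4·7 + 9)/6 = 42/6 = 7; σ²_F = ((9−5)/6)² = 0.444
te_G = (7 + 4·12 + 17)/6 = 72/6 = 12; σ²_G = ((17−7)/6)² = 2.778
te_H = (8 + 4·11 + 14)/6 = 66/6 = 11; σ²_H = ((14−8)/6)² = 1.000
te_I = (2 + 4·3 + 10)/6 = 24/6 = 4; σ²_I = ((10−2)/6)² = 1.778

Forward pass:
ES_A = 0; EF_A = 7
ES_B = 7; EF_B = 7+2 = 9
ES_C = 7; EF_C = 7+6 = 13
ES_D = 7; EF_D = 7+13 = 20
ES_E = 7; EF_E = 7+15 = 22
ES_F = max(EF_B=9, EF_C=13) = 13; EF_F = 13+7 = 20
ES_G = 13; EF_G = 13+12 = 25
ES_H = 22; EF_H = 22+11 = 33
ES_I = max(EF_B=9, EF_D=20, EF_F=20, EF_G=25, EF_H=33) = 33; EF_I = 33+4 = 37
Expected project duration μ = 37 days. Critical path: A → E → H → I.

Variances on critical path: σ²_A=7.111, σ²_E=5.444, σ²_H=1.000, σ²_I=1.778.
Largest is σ²_A = 7.111.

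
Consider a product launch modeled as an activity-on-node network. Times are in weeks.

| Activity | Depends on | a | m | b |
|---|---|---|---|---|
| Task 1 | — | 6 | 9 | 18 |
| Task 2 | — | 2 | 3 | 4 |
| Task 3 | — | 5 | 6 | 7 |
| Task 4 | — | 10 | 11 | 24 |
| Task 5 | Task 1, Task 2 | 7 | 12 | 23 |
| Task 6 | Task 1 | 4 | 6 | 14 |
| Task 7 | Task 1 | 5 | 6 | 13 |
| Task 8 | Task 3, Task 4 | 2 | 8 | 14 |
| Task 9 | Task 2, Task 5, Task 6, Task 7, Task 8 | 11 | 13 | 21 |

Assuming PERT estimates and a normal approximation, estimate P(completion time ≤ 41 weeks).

0.858

te_Task 1 = (6 + 4·9 + 18)/6 = 60/6 = 10; σ²_Task 1 = ((18−6)/6)² = 4.000
te_Task 2 = (2 + 4·3 + 4)/6 = 18/6 = 3; σ²_Task 2 = ((4−2)/6)² = 0.111
te_Task 3 = (5 + 4·6 + 7)/6 = 36/6 = 6; σ²_Task 3 = ((7−5)/6)² = 0.111
te_Task 4 = (10 + 4·11 + 24)/6 = 78/6 = 13; σ²_Task 4 = ((24−10)/6)² = 5.444
te_Task 5 = (7 + 4·12 + 23)/6 = 78/6 = 13; σ²_Task 5 = ((23−7)/6)² = 7.111
te_Task 6 = (4 + 4·6 + 14)/6 = 42/6 = 7; σ²_Task 6 = ((14−4)/6)² = 2.778
te_Task 7 = (5 + 4·6 + 13)/6 = 42/6 = 7; σ²_Task 7 = ((13−5)/6)² = 1.778
te_Task 8 = (2 + 4·8 + 14)/6 = 48/6 = 8; σ²_Task 8 = ((14−2)/6)² = 4.000
te_Task 9 = (11 + 4·13 + 21)/6 = 84/6 = 14; σ²_Task 9 = ((21−11)/6)² = 2.778

Forward pass:
ES_Task 1 = 0; EF_Task 1 = 10
ES_Task 2 = 0; EF_Task 2 = 3
ES_Task 3 = 0; EF_Task 3 = 6
ES_Task 4 = 0; EF_Task 4 = 13
ES_Task 5 = max(EF_Task 1=10, EF_Task 2=3) = 10; EF_Task 5 = 10+13 = 23
ES_Task 6 = 10; EF_Task 6 = 10+7 = 17
ES_Task 7 = 10; EF_Task 7 = 10+7 = 17
ES_Task 8 = max(EF_Task 3=6, EF_Task 4=13) = 13; EF_Task 8 = 13+8 = 21
ES_Task 9 = max(EF_Task 2=3, EF_Task 5=23, EF_Task 6=17, EF_Task 7=17, EF_Task 8=21) = 23; EF_Task 9 = 23+14 = 37
Expected project duration μ = 37 weeks. Critical path: Task 1 → Task 5 → Task 9.

Variance along critical path = 4.000 + 7.111 + 2.778 = 13.889; σ = √13.889 = 3.727 weeks.
Z = (41 − 37) / 3.727 = 1.073
P(T ≤ 41) = Φ(1.073) ≈ 0.858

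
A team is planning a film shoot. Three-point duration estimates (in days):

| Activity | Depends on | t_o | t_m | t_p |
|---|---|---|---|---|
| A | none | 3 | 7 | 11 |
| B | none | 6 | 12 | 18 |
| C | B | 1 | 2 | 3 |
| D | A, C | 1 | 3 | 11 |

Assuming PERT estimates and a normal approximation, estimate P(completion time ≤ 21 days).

te_A = (3 + 4·7 + 11)/6 = 42/6 = 7; σ²_A = ((11−3)/6)² = 1.778
te_B = (6 + 4·12 + 18)/6 = 72/6 = 12; σ²_B = ((18−6)/6)² = 4.000
te_C = (1 + 4·2 + 3)/6 = 12/6 = 2; σ²_C = ((3−1)/6)² = 0.111
te_D = (1 + 4·3 + 11)/6 = 24/6 = 4; σ²_D = ((11−1)/6)² = 2.778

Forward pass:
ES_A = 0; EF_A = 7
ES_B = 0; EF_B = 12
ES_C = 12; EF_C = 12+2 = 14
ES_D = max(EF_A=7, EF_C=14) = 14; EF_D = 14+4 = 18
Expected project duration μ = 18 days. Critical path: B → C → D.

Variance along critical path = 4.000 + 0.111 + 2.778 = 6.889; σ = √6.889 = 2.625 days.
Z = (21 − 18) / 2.625 = 1.143
P(T ≤ 21) = Φ(1.143) ≈ 0.873

0.873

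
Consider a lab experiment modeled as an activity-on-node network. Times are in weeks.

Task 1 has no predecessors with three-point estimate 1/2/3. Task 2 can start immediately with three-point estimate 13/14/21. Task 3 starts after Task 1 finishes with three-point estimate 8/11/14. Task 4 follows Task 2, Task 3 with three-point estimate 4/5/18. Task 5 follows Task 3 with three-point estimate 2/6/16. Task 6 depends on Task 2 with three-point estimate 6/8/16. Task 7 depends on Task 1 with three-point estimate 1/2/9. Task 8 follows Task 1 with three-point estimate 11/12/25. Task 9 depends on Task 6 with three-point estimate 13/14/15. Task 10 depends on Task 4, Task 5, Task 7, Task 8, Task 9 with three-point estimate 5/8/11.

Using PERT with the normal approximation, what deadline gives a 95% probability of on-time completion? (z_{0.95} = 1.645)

te_Task 1 = (1 + 4·2 + 3)/6 = 12/6 = 2; σ²_Task 1 = ((3−1)/6)² = 0.111
te_Task 2 = (13 + 4·14 + 21)/6 = 90/6 = 15; σ²_Task 2 = ((21−13)/6)² = 1.778
te_Task 3 = (8 + 4·11 + 14)/6 = 66/6 = 11; σ²_Task 3 = ((14−8)/6)² = 1.000
te_Task 4 = (4 + 4·5 + 18)/6 = 42/6 = 7; σ²_Task 4 = ((18−4)/6)² = 5.444
te_Task 5 = (2 + 4·6 + 16)/6 = 42/6 = 7; σ²_Task 5 = ((16−2)/6)² = 5.444
te_Task 6 = (6 + 4·8 + 16)/6 = 54/6 = 9; σ²_Task 6 = ((16−6)/6)² = 2.778
te_Task 7 = (1 + 4·2 + 9)/6 = 18/6 = 3; σ²_Task 7 = ((9−1)/6)² = 1.778
te_Task 8 = (11 + 4·12 + 25)/6 = 84/6 = 14; σ²_Task 8 = ((25−11)/6)² = 5.444
te_Task 9 = (13 + 4·14 + 15)/6 = 84/6 = 14; σ²_Task 9 = ((15−13)/6)² = 0.111
te_Task 10 = (5 + 4·8 + 11)/6 = 48/6 = 8; σ²_Task 10 = ((11−5)/6)² = 1.000

Forward pass:
ES_Task 1 = 0; EF_Task 1 = 2
ES_Task 2 = 0; EF_Task 2 = 15
ES_Task 3 = 2; EF_Task 3 = 2+11 = 13
ES_Task 4 = max(EF_Task 2=15, EF_Task 3=13) = 15; EF_Task 4 = 15+7 = 22
ES_Task 5 = 13; EF_Task 5 = 13+7 = 20
ES_Task 6 = 15; EF_Task 6 = 15+9 = 24
ES_Task 7 = 2; EF_Task 7 = 2+3 = 5
ES_Task 8 = 2; EF_Task 8 = 2+14 = 16
ES_Task 9 = 24; EF_Task 9 = 24+14 = 38
ES_Task 10 = max(EF_Task 4=22, EF_Task 5=20, EF_Task 7=5, EF_Task 8=16, EF_Task 9=38) = 38; EF_Task 10 = 38+8 = 46
Expected project duration μ = 46 weeks. Critical path: Task 2 → Task 6 → Task 9 → Task 10.

Variance along critical path = 1.778 + 2.778 + 0.111 + 1.000 = 5.667; σ = 2.380 weeks.
D = μ + z·σ = 46 + 1.645·2.380 = 49.9 weeks

49.9 weeks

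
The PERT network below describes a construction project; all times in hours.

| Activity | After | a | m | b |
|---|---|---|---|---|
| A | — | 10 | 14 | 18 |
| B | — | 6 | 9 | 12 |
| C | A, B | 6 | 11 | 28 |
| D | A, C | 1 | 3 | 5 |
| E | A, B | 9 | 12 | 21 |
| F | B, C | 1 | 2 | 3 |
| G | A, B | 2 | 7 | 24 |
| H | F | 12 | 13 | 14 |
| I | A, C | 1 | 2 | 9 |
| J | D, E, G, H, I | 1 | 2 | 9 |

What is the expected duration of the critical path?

45 hours

te_A = (10 + 4·14 + 18)/6 = 84/6 = 14
te_B = (6 + 4·9 + 12)/6 = 54/6 = 9
te_C = (6 + 4·11 + 28)/6 = 78/6 = 13
te_D = (1 + 4·3 + 5)/6 = 18/6 = 3
te_E = (9 + 4·12 + 21)/6 = 78/6 = 13
te_F = (1 + 4·2 + 3)/6 = 12/6 = 2
te_G = (2 + 4·7 + 24)/6 = 54/6 = 9
te_H = (12 + 4·13 + 14)/6 = 78/6 = 13
te_I = (1 + 4·2 + 9)/6 = 18/6 = 3
te_J = (1 + 4·2 + 9)/6 = 18/6 = 3

Forward pass:
ES_A = 0; EF_A = 14
ES_B = 0; EF_B = 9
ES_C = max(EF_A=14, EF_B=9) = 14; EF_C = 14+13 = 27
ES_D = max(EF_A=14, EF_C=27) = 27; EF_D = 27+3 = 30
ES_E = max(EF_A=14, EF_B=9) = 14; EF_E = 14+13 = 27
ES_F = max(EF_B=9, EF_C=27) = 27; EF_F = 27+2 = 29
ES_G = max(EF_A=14, EF_B=9) = 14; EF_G = 14+9 = 23
ES_H = 29; EF_H = 29+13 = 42
ES_I = max(EF_A=14, EF_C=27) = 27; EF_I = 27+3 = 30
ES_J = max(EF_D=30, EF_E=27, EF_G=23, EF_H=42, EF_I=30) = 42; EF_J = 42+3 = 45
Expected project duration μ = 45 hours. Critical path: A → C → F → H → J.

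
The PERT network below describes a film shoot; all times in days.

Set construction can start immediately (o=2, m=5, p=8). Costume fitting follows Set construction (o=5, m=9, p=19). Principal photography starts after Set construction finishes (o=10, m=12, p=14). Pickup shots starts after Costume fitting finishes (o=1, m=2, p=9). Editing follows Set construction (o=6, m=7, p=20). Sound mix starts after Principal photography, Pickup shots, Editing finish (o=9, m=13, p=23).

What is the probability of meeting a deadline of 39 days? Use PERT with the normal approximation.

0.971

te_Set construction = (2 + 4·5 + 8)/6 = 30/6 = 5; σ²_Set construction = ((8−2)/6)² = 1.000
te_Costume fitting = (5 + 4·9 + 19)/6 = 60/6 = 10; σ²_Costume fitting = ((19−5)/6)² = 5.444
te_Principal photography = (10 + 4·12 + 14)/6 = 72/6 = 12; σ²_Principal photography = ((14−10)/6)² = 0.444
te_Pickup shots = (1 + 4·2 + 9)/6 = 18/6 = 3; σ²_Pickup shots = ((9−1)/6)² = 1.778
te_Editing = (6 + 4·7 + 20)/6 = 54/6 = 9; σ²_Editing = ((20−6)/6)² = 5.444
te_Sound mix = (9 + 4·13 + 23)/6 = 84/6 = 14; σ²_Sound mix = ((23−9)/6)² = 5.444

Forward pass:
ES_Set construction = 0; EF_Set construction = 5
ES_Costume fitting = 5; EF_Costume fitting = 5+10 = 15
ES_Principal photography = 5; EF_Principal photography = 5+12 = 17
ES_Pickup shots = 15; EF_Pickup shots = 15+3 = 18
ES_Editing = 5; EF_Editing = 5+9 = 14
ES_Sound mix = max(EF_Principal photography=17, EF_Pickup shots=18, EF_Editing=14) = 18; EF_Sound mix = 18+14 = 32
Expected project duration μ = 32 days. Critical path: Set construction → Costume fitting → Pickup shots → Sound mix.

Variance along critical path = 1.000 + 5.444 + 1.778 + 5.444 = 13.667; σ = √13.667 = 3.697 days.
Z = (39 − 32) / 3.697 = 1.894
P(T ≤ 39) = Φ(1.894) ≈ 0.971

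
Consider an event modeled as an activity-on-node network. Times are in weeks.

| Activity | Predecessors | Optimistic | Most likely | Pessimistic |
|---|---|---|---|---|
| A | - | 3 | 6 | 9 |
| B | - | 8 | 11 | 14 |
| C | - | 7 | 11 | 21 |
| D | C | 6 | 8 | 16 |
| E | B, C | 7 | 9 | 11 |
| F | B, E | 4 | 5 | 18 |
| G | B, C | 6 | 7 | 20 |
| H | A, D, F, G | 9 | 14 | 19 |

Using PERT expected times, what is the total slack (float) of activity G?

te_A = (3 + 4·6 + 9)/6 = 36/6 = 6
te_B = (8 + 4·11 + 14)/6 = 66/6 = 11
te_C = (7 + 4·11 + 21)/6 = 72/6 = 12
te_D = (6 + 4·8 + 16)/6 = 54/6 = 9
te_E = (7 + 4·9 + 11)/6 = 54/6 = 9
te_F = (4 + 4·5 + 18)/6 = 42/6 = 7
te_G = (6 + 4·7 + 20)/6 = 54/6 = 9
te_H = (9 + 4·14 + 19)/6 = 84/6 = 14

Forward pass:
ES_A = 0; EF_A = 6
ES_B = 0; EF_B = 11
ES_C = 0; EF_C = 12
ES_D = 12; EF_D = 12+9 = 21
ES_E = max(EF_B=11, EF_C=12) = 12; EF_E = 12+9 = 21
ES_F = max(EF_B=11, EF_E=21) = 21; EF_F = 21+7 = 28
ES_G = max(EF_B=11, EF_C=12) = 12; EF_G = 12+9 = 21
ES_H = max(EF_A=6, EF_D=21, EF_F=28, EF_G=21) = 28; EF_H = 28+14 = 42
Expected project duration μ = 42 weeks. Critical path: C → E → F → H.

Backward pass:
LF_H = 42; LS_H = 42−14 = 28
LF_G = LS_H = 28; LS_G = 28−9 = 19
LF_F = LS_H = 28; LS_F = 28−7 = 21
LF_E = LS_F = 21; LS_E = 21−9 = 12
LF_D = LS_H = 28; LS_D = 28−9 = 19
LF_C = min(LS_D=19, LS_E=12, LS_G=19) = 12; LS_C = 12−12 = 0
LF_B = min(LS_E=12, LS_F=21, LS_G=19) = 12; LS_B = 12−11 = 1
LF_A = LS_H = 28; LS_A = 28−6 = 22
Slack_G = LS_G − ES_G = 19 − 12 = 7

7 weeks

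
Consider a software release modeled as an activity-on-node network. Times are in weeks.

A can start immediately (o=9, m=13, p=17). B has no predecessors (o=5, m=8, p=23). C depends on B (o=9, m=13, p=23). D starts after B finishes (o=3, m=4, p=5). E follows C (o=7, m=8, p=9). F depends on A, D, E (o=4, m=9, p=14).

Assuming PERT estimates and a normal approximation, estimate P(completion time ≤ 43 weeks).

te_A = (9 + 4·13 + 17)/6 = 78/6 = 13; σ²_A = ((17−9)/6)² = 1.778
te_B = (5 + 4·8 + 23)/6 = 60/6 = 10; σ²_B = ((23−5)/6)² = 9.000
te_C = (9 + 4·13 + 23)/6 = 84/6 = 14; σ²_C = ((23−9)/6)² = 5.444
te_D = (3 + 4·4 + 5)/6 = 24/6 = 4; σ²_D = ((5−3)/6)² = 0.111
te_E = (7 + 4·8 + 9)/6 = 48/6 = 8; σ²_E = ((9−7)/6)² = 0.111
te_F = (4 + 4·9 + 14)/6 = 54/6 = 9; σ²_F = ((14−4)/6)² = 2.778

Forward pass:
ES_A = 0; EF_A = 13
ES_B = 0; EF_B = 10
ES_C = 10; EF_C = 10+14 = 24
ES_D = 10; EF_D = 10+4 = 14
ES_E = 24; EF_E = 24+8 = 32
ES_F = max(EF_A=13, EF_D=14, EF_E=32) = 32; EF_F = 32+9 = 41
Expected project duration μ = 41 weeks. Critical path: B → C → E → F.

Variance along critical path = 9.000 + 5.444 + 0.111 + 2.778 = 17.333; σ = √17.333 = 4.163 weeks.
Z = (43 − 41) / 4.163 = 0.480
P(T ≤ 43) = Φ(0.480) ≈ 0.685

0.685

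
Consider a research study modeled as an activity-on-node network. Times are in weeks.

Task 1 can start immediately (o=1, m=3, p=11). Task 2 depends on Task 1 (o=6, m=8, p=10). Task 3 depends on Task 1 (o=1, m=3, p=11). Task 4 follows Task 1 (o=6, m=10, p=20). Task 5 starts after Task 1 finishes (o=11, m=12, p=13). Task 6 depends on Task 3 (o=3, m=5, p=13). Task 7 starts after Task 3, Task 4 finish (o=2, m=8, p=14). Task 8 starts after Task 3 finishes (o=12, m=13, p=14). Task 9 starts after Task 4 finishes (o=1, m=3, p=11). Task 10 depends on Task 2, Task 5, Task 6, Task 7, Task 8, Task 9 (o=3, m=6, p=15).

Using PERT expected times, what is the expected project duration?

te_Task 1 = (1 + 4·3 + 11)/6 = 24/6 = 4
te_Task 2 = (6 + 4·8 + 10)/6 = 48/6 = 8
te_Task 3 = (1 + 4·3 + 11)/6 = 24/6 = 4
te_Task 4 = (6 + 4·10 + 20)/6 = 66/6 = 11
te_Task 5 = (11 + 4·12 + 13)/6 = 72/6 = 12
te_Task 6 = (3 + 4·5 + 13)/6 = 36/6 = 6
te_Task 7 = (2 + 4·8 + 14)/6 = 48/6 = 8
te_Task 8 = (12 + 4·13 + 14)/6 = 78/6 = 13
te_Task 9 = (1 + 4·3 + 11)/6 = 24/6 = 4
te_Task 10 = (3 + 4·6 + 15)/6 = 42/6 = 7

Forward pass:
ES_Task 1 = 0; EF_Task 1 = 4
ES_Task 2 = 4; EF_Task 2 = 4+8 = 12
ES_Task 3 = 4; EF_Task 3 = 4+4 = 8
ES_Task 4 = 4; EF_Task 4 = 4+11 = 15
ES_Task 5 = 4; EF_Task 5 = 4+12 = 16
ES_Task 6 = 8; EF_Task 6 = 8+6 = 14
ES_Task 7 = max(EF_Task 3=8, EF_Task 4=15) = 15; EF_Task 7 = 15+8 = 23
ES_Task 8 = 8; EF_Task 8 = 8+13 = 21
ES_Task 9 = 15; EF_Task 9 = 15+4 = 19
ES_Task 10 = max(EF_Task 2=12, EF_Task 5=16, EF_Task 6=14, EF_Task 7=23, EF_Task 8=21, EF_Task 9=19) = 23; EF_Task 10 = 23+7 = 30
Expected project duration μ = 30 weeks. Critical path: Task 1 → Task 4 → Task 7 → Task 10.

30 weeks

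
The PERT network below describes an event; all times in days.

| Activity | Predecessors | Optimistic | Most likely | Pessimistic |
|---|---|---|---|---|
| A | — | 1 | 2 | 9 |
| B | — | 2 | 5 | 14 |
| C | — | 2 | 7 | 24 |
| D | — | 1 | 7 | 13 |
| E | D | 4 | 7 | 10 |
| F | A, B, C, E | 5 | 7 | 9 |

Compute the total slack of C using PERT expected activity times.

te_A = (1 + 4·2 + 9)/6 = 18/6 = 3
te_B = (2 + 4·5 + 14)/6 = 36/6 = 6
te_C = (2 + 4·7 + 24)/6 = 54/6 = 9
te_D = (1 + 4·7 + 13)/6 = 42/6 = 7
te_E = (4 + 4·7 + 10)/6 = 42/6 = 7
te_F = (5 + 4·7 + 9)/6 = 42/6 = 7

Forward pass:
ES_A = 0; EF_A = 3
ES_B = 0; EF_B = 6
ES_C = 0; EF_C = 9
ES_D = 0; EF_D = 7
ES_E = 7; EF_E = 7+7 = 14
ES_F = max(EF_A=3, EF_B=6, EF_C=9, EF_E=14) = 14; EF_F = 14+7 = 21
Expected project duration μ = 21 days. Critical path: D → E → F.

Backward pass:
LF_F = 21; LS_F = 21−7 = 14
LF_E = LS_F = 14; LS_E = 14−7 = 7
LF_D = LS_E = 7; LS_D = 7−7 = 0
LF_C = LS_F = 14; LS_C = 14−9 = 5
LF_B = LS_F = 14; LS_B = 14−6 = 8
LF_A = LS_F = 14; LS_A = 14−3 = 11
Slack_C = LS_C − ES_C = 5 − 0 = 5

5 days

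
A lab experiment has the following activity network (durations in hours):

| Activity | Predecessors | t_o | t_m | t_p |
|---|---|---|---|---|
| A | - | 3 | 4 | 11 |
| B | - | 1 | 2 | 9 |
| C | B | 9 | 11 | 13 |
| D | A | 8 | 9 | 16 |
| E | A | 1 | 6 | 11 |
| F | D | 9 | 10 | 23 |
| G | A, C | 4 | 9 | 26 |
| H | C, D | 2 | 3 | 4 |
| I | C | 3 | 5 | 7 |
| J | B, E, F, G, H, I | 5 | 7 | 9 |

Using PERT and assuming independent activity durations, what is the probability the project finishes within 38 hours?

te_A = (3 + 4·4 + 11)/6 = 30/6 = 5; σ²_A = ((11−3)/6)² = 1.778
te_B = (1 + 4·2 + 9)/6 = 18/6 = 3; σ²_B = ((9−1)/6)² = 1.778
te_C = (9 + 4·11 + 13)/6 = 66/6 = 11; σ²_C = ((13−9)/6)² = 0.444
te_D = (8 + 4·9 + 16)/6 = 60/6 = 10; σ²_D = ((16−8)/6)² = 1.778
te_E = (1 + 4·6 + 11)/6 = 36/6 = 6; σ²_E = ((11−1)/6)² = 2.778
te_F = (9 + 4·10 + 23)/6 = 72/6 = 12; σ²_F = ((23−9)/6)² = 5.444
te_G = (4 + 4·9 + 26)/6 = 66/6 = 11; σ²_G = ((26−4)/6)² = 13.444
te_H = (2 + 4·3 + 4)/6 = 18/6 = 3; σ²_H = ((4−2)/6)² = 0.111
te_I = (3 + 4·5 + 7)/6 = 30/6 = 5; σ²_I = ((7−3)/6)² = 0.444
te_J = (5 + 4·7 + 9)/6 = 42/6 = 7; σ²_J = ((9−5)/6)² = 0.444

Forward pass:
ES_A = 0; EF_A = 5
ES_B = 0; EF_B = 3
ES_C = 3; EF_C = 3+11 = 14
ES_D = 5; EF_D = 5+10 = 15
ES_E = 5; EF_E = 5+6 = 11
ES_F = 15; EF_F = 15+12 = 27
ES_G = max(EF_A=5, EF_C=14) = 14; EF_G = 14+11 = 25
ES_H = max(EF_C=14, EF_D=15) = 15; EF_H = 15+3 = 18
ES_I = 14; EF_I = 14+5 = 19
ES_J = max(EF_B=3, EF_E=11, EF_F=27, EF_G=25, EF_H=18, EF_I=19) = 27; EF_J = 27+7 = 34
Expected project duration μ = 34 hours. Critical path: A → D → F → J.

Variance along critical path = 1.778 + 1.778 + 5.444 + 0.444 = 9.444; σ = √9.444 = 3.073 hours.
Z = (38 − 34) / 3.073 = 1.302
P(T ≤ 38) = Φ(1.302) ≈ 0.903

0.903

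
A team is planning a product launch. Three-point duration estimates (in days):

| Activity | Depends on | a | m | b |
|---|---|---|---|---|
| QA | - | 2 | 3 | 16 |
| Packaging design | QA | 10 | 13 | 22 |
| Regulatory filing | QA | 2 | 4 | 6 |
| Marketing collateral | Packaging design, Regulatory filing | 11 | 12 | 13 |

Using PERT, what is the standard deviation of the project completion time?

te_QA = (2 + 4·3 + 16)/6 = 30/6 = 5; σ²_QA = ((16−2)/6)² = 5.444
te_Packaging design = (10 + 4·13 + 22)/6 = 84/6 = 14; σ²_Packaging design = ((22−10)/6)² = 4.000
te_Regulatory filing = (2 + 4·4 + 6)/6 = 24/6 = 4; σ²_Regulatory filing = ((6−2)/6)² = 0.444
te_Marketing collateral = (11 + 4·12 + 13)/6 = 72/6 = 12; σ²_Marketing collateral = ((13−11)/6)² = 0.111

Forward pass:
ES_QA = 0; EF_QA = 5
ES_Packaging design = 5; EF_Packaging design = 5+14 = 19
ES_Regulatory filing = 5; EF_Regulatory filing = 5+4 = 9
ES_Marketing collateral = max(EF_Packaging design=19, EF_Regulatory filing=9) = 19; EF_Marketing collateral = 19+12 = 31
Expected project duration μ = 31 days. Critical path: QA → Packaging design → Marketing collateral.

Variance along critical path = 5.444 + 4.000 + 0.111 = 9.556
σ = √9.556 = 3.091 days

3.09 days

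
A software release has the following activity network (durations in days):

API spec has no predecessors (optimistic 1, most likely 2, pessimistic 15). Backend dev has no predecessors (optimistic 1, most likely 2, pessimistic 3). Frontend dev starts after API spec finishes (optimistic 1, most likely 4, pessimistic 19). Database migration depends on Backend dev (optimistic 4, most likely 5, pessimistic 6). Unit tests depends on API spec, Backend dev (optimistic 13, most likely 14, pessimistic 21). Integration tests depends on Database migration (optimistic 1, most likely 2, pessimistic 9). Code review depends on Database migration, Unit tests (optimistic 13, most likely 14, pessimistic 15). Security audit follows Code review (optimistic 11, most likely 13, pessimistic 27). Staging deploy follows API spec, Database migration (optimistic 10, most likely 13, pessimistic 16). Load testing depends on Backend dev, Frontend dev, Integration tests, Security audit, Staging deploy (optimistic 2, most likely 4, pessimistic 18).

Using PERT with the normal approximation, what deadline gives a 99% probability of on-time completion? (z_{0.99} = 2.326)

64.8 days

te_API spec = (1 + 4·2 + 15)/6 = 24/6 = 4; σ²_API spec = ((15−1)/6)² = 5.444
te_Backend dev = (1 + 4·2 + 3)/6 = 12/6 = 2; σ²_Backend dev = ((3−1)/6)² = 0.111
te_Frontend dev = (1 + 4·4 + 19)/6 = 36/6 = 6; σ²_Frontend dev = ((19−1)/6)² = 9.000
te_Database migration = (4 + 4·5 + 6)/6 = 30/6 = 5; σ²_Database migration = ((6−4)/6)² = 0.111
te_Unit tests = (13 + 4·14 + 21)/6 = 90/6 = 15; σ²_Unit tests = ((21−13)/6)² = 1.778
te_Integration tests = (1 + 4·2 + 9)/6 = 18/6 = 3; σ²_Integration tests = ((9−1)/6)² = 1.778
te_Code review = (13 + 4·14 + 15)/6 = 84/6 = 14; σ²_Code review = ((15−13)/6)² = 0.111
te_Security audit = (11 + 4·13 + 27)/6 = 90/6 = 15; σ²_Security audit = ((27−11)/6)² = 7.111
te_Staging deploy = (10 + 4·13 + 16)/6 = 78/6 = 13; σ²_Staging deploy = ((16−10)/6)² = 1.000
te_Load testing = (2 + 4·4 + 18)/6 = 36/6 = 6; σ²_Load testing = ((18−2)/6)² = 7.111

Forward pass:
ES_API spec = 0; EF_API spec = 4
ES_Backend dev = 0; EF_Backend dev = 2
ES_Frontend dev = 4; EF_Frontend dev = 4+6 = 10
ES_Database migration = 2; EF_Database migration = 2+5 = 7
ES_Unit tests = max(EF_API spec=4, EF_Backend dev=2) = 4; EF_Unit tests = 4+15 = 19
ES_Integration tests = 7; EF_Integration tests = 7+3 = 10
ES_Code review = max(EF_Database migration=7, EF_Unit tests=19) = 19; EF_Code review = 19+14 = 33
ES_Security audit = 33; EF_Security audit = 33+15 = 48
ES_Staging deploy = max(EF_API spec=4, EF_Database migration=7) = 7; EF_Staging deploy = 7+13 = 20
ES_Load testing = max(EF_Backend dev=2, EF_Frontend dev=10, EF_Integration tests=10, EF_Security audit=48, EF_Staging deploy=20) = 48; EF_Load testing = 48+6 = 54
Expected project duration μ = 54 days. Critical path: API spec → Unit tests → Code review → Security audit → Load testing.

Variance along critical path = 5.444 + 1.778 + 0.111 + 7.111 + 7.111 = 21.556; σ = 4.643 days.
D = μ + z·σ = 54 + 2.326·4.643 = 64.8 days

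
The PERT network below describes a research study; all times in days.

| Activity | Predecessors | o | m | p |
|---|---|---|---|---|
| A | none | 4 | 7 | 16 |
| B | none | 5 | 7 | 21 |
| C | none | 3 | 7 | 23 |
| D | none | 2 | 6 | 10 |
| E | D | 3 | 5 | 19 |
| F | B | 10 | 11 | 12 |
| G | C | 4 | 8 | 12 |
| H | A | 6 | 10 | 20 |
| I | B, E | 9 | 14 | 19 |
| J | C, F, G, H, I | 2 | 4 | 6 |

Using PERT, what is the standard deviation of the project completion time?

te_A = (4 + 4·7 + 16)/6 = 48/6 = 8; σ²_A = ((16−4)/6)² = 4.000
te_B = (5 + 4·7 + 21)/6 = 54/6 = 9; σ²_B = ((21−5)/6)² = 7.111
te_C = (3 + 4·7 + 23)/6 = 54/6 = 9; σ²_C = ((23−3)/6)² = 11.111
te_D = (2 + 4·6 + 10)/6 = 36/6 = 6; σ²_D = ((10−2)/6)² = 1.778
te_E = (3 + 4·5 + 19)/6 = 42/6 = 7; σ²_E = ((19−3)/6)² = 7.111
te_F = (10 + 4·11 + 12)/6 = 66/6 = 11; σ²_F = ((12−10)/6)² = 0.111
te_G = (4 + 4·8 + 12)/6 = 48/6 = 8; σ²_G = ((12−4)/6)² = 1.778
te_H = (6 + 4·10 + 20)/6 = 66/6 = 11; σ²_H = ((20−6)/6)² = 5.444
te_I = (9 + 4·14 + 19)/6 = 84/6 = 14; σ²_I = ((19−9)/6)² = 2.778
te_J = (2 + 4·4 + 6)/6 = 24/6 = 4; σ²_J = ((6−2)/6)² = 0.444

Forward pass:
ES_A = 0; EF_A = 8
ES_B = 0; EF_B = 9
ES_C = 0; EF_C = 9
ES_D = 0; EF_D = 6
ES_E = 6; EF_E = 6+7 = 13
ES_F = 9; EF_F = 9+11 = 20
ES_G = 9; EF_G = 9+8 = 17
ES_H = 8; EF_H = 8+11 = 19
ES_I = max(EF_B=9, EF_E=13) = 13; EF_I = 13+14 = 27
ES_J = max(EF_C=9, EF_F=20, EF_G=17, EF_H=19, EF_I=27) = 27; EF_J = 27+4 = 31
Expected project duration μ = 31 days. Critical path: D → E → I → J.

Variance along critical path = 1.778 + 7.111 + 2.778 + 0.444 = 12.111
σ = √12.111 = 3.480 days

3.48 days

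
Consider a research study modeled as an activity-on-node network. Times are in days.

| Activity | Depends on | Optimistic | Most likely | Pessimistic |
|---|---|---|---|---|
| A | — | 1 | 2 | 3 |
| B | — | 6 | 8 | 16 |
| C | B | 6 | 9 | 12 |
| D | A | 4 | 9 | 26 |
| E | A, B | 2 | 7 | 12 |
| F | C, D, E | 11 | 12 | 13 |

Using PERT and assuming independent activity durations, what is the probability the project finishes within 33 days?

0.936

te_A = (1 + 4·2 + 3)/6 = 12/6 = 2; σ²_A = ((3−1)/6)² = 0.111
te_B = (6 + 4·8 + 16)/6 = 54/6 = 9; σ²_B = ((16−6)/6)² = 2.778
te_C = (6 + 4·9 + 12)/6 = 54/6 = 9; σ²_C = ((12−6)/6)² = 1.000
te_D = (4 + 4·9 + 26)/6 = 66/6 = 11; σ²_D = ((26−4)/6)² = 13.444
te_E = (2 + 4·7 + 12)/6 = 42/6 = 7; σ²_E = ((12−2)/6)² = 2.778
te_F = (11 + 4·12 + 13)/6 = 72/6 = 12; σ²_F = ((13−11)/6)² = 0.111

Forward pass:
ES_A = 0; EF_A = 2
ES_B = 0; EF_B = 9
ES_C = 9; EF_C = 9+9 = 18
ES_D = 2; EF_D = 2+11 = 13
ES_E = max(EF_A=2, EF_B=9) = 9; EF_E = 9+7 = 16
ES_F = max(EF_C=18, EF_D=13, EF_E=16) = 18; EF_F = 18+12 = 30
Expected project duration μ = 30 days. Critical path: B → C → F.

Variance along critical path = 2.778 + 1.000 + 0.111 = 3.889; σ = √3.889 = 1.972 days.
Z = (33 − 30) / 1.972 = 1.521
P(T ≤ 33) = Φ(1.521) ≈ 0.936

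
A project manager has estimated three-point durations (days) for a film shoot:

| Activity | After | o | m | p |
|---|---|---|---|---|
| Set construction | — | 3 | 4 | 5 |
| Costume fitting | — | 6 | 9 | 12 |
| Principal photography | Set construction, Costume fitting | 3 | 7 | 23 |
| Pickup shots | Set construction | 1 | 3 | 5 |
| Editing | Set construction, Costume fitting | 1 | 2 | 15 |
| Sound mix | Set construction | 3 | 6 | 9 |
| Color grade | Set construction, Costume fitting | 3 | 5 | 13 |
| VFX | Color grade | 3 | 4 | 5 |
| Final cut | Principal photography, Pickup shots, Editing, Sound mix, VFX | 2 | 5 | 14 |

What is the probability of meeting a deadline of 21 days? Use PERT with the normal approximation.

te_Set construction = (3 + 4·4 + 5)/6 = 24/6 = 4; σ²_Set construction = ((5−3)/6)² = 0.111
te_Costume fitting = (6 + 4·9 + 12)/6 = 54/6 = 9; σ²_Costume fitting = ((12−6)/6)² = 1.000
te_Principal photography = (3 + 4·7 + 23)/6 = 54/6 = 9; σ²_Principal photography = ((23−3)/6)² = 11.111
te_Pickup shots = (1 + 4·3 + 5)/6 = 18/6 = 3; σ²_Pickup shots = ((5−1)/6)² = 0.444
te_Editing = (1 + 4·2 + 15)/6 = 24/6 = 4; σ²_Editing = ((15−1)/6)² = 5.444
te_Sound mix = (3 + 4·6 + 9)/6 = 36/6 = 6; σ²_Sound mix = ((9−3)/6)² = 1.000
te_Color grade = (3 + 4·5 + 13)/6 = 36/6 = 6; σ²_Color grade = ((13−3)/6)² = 2.778
te_VFX = (3 + 4·4 + 5)/6 = 24/6 = 4; σ²_VFX = ((5−3)/6)² = 0.111
te_Final cut = (2 + 4·5 + 14)/6 = 36/6 = 6; σ²_Final cut = ((14−2)/6)² = 4.000

Forward pass:
ES_Set construction = 0; EF_Set construction = 4
ES_Costume fitting = 0; EF_Costume fitting = 9
ES_Principal photography = max(EF_Set construction=4, EF_Costume fitting=9) = 9; EF_Principal photography = 9+9 = 18
ES_Pickup shots = 4; EF_Pickup shots = 4+3 = 7
ES_Editing = max(EF_Set construction=4, EF_Costume fitting=9) = 9; EF_Editing = 9+4 = 13
ES_Sound mix = 4; EF_Sound mix = 4+6 = 10
ES_Color grade = max(EF_Set construction=4, EF_Costume fitting=9) = 9; EF_Color grade = 9+6 = 15
ES_VFX = 15; EF_VFX = 15+4 = 19
ES_Final cut = max(EF_Principal photography=18, EF_Pickup shots=7, EF_Editing=13, EF_Sound mix=10, EF_VFX=19) = 19; EF_Final cut = 19+6 = 25
Expected project duration μ = 25 days. Critical path: Costume fitting → Color grade → VFX → Final cut.

Variance along critical path = 1.000 + 2.778 + 0.111 + 4.000 = 7.889; σ = √7.889 = 2.809 days.
Z = (21 − 25) / 2.809 = -1.424
P(T ≤ 21) = Φ(-1.424) ≈ 0.077

0.077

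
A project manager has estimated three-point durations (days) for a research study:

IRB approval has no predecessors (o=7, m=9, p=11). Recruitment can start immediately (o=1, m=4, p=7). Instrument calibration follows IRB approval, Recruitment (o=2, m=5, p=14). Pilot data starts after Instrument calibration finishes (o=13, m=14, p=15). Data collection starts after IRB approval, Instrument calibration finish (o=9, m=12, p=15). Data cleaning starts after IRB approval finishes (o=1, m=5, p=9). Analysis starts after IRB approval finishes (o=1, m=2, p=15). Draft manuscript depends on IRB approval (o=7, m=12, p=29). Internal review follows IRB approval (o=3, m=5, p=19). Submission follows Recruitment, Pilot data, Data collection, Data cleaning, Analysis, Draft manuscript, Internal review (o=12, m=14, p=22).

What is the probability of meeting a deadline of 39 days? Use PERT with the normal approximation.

0.032

te_IRB approval = (7 + 4·9 + 11)/6 = 54/6 = 9; σ²_IRB approval = ((11−7)/6)² = 0.444
te_Recruitment = (1 + 4·4 + 7)/6 = 24/6 = 4; σ²_Recruitment = ((7−1)/6)² = 1.000
te_Instrument calibration = (2 + 4·5 + 14)/6 = 36/6 = 6; σ²_Instrument calibration = ((14−2)/6)² = 4.000
te_Pilot data = (13 + 4·14 + 15)/6 = 84/6 = 14; σ²_Pilot data = ((15−13)/6)² = 0.111
te_Data collection = (9 + 4·12 + 15)/6 = 72/6 = 12; σ²_Data collection = ((15−9)/6)² = 1.000
te_Data cleaning = (1 + 4·5 + 9)/6 = 30/6 = 5; σ²_Data cleaning = ((9−1)/6)² = 1.778
te_Analysis = (1 + 4·2 + 15)/6 = 24/6 = 4; σ²_Analysis = ((15−1)/6)² = 5.444
te_Draft manuscript = (7 + 4·12 + 29)/6 = 84/6 = 14; σ²_Draft manuscript = ((29−7)/6)² = 13.444
te_Internal review = (3 + 4·5 + 19)/6 = 42/6 = 7; σ²_Internal review = ((19−3)/6)² = 7.111
te_Submission = (12 + 4·14 + 22)/6 = 90/6 = 15; σ²_Submission = ((22−12)/6)² = 2.778

Forward pass:
ES_IRB approval = 0; EF_IRB approval = 9
ES_Recruitment = 0; EF_Recruitment = 4
ES_Instrument calibration = max(EF_IRB approval=9, EF_Recruitment=4) = 9; EF_Instrument calibration = 9+6 = 15
ES_Pilot data = 15; EF_Pilot data = 15+14 = 29
ES_Data collection = max(EF_IRB approval=9, EF_Instrument calibration=15) = 15; EF_Data collection = 15+12 = 27
ES_Data cleaning = 9; EF_Data cleaning = 9+5 = 14
ES_Analysis = 9; EF_Analysis = 9+4 = 13
ES_Draft manuscript = 9; EF_Draft manuscript = 9+14 = 23
ES_Internal review = 9; EF_Internal review = 9+7 = 16
ES_Submission = max(EF_Recruitment=4, EF_Pilot data=29, EF_Data collection=27, EF_Data cleaning=14, EF_Analysis=13, EF_Draft manuscript=23, EF_Internal review=16) = 29; EF_Submission = 29+15 = 44
Expected project duration μ = 44 days. Critical path: IRB approval → Instrument calibration → Pilot data → Submission.

Variance along critical path = 0.444 + 4.000 + 0.111 + 2.778 = 7.333; σ = √7.333 = 2.708 days.
Z = (39 − 44) / 2.708 = -1.846
P(T ≤ 39) = Φ(-1.846) ≈ 0.032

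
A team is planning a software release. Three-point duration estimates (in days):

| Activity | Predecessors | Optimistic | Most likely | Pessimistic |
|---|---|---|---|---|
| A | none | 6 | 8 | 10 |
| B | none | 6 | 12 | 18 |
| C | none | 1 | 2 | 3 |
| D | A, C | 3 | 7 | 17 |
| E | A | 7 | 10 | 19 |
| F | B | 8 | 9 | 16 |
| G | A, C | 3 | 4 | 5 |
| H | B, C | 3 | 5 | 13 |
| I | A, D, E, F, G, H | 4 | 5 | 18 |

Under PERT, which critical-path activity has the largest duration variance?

te_A = (6 + 4·8 + 10)/6 = 48/6 = 8; σ²_A = ((10−6)/6)² = 0.444
te_B = (6 + 4·12 + 18)/6 = 72/6 = 12; σ²_B = ((18−6)/6)² = 4.000
te_C = (1 + 4·2 + 3)/6 = 12/6 = 2; σ²_C = ((3−1)/6)² = 0.111
te_D = (3 + 4·7 + 17)/6 = 48/6 = 8; σ²_D = ((17−3)/6)² = 5.444
te_E = (7 + 4·10 + 19)/6 = 66/6 = 11; σ²_E = ((19−7)/6)² = 4.000
te_F = (8 + 4·9 + 16)/6 = 60/6 = 10; σ²_F = ((16−8)/6)² = 1.778
te_G = (3 + 4·4 + 5)/6 = 24/6 = 4; σ²_G = ((5−3)/6)² = 0.111
te_H = (3 + 4·5 + 13)/6 = 36/6 = 6; σ²_H = ((13−3)/6)² = 2.778
te_I = (4 + 4·5 + 18)/6 = 42/6 = 7; σ²_I = ((18−4)/6)² = 5.444

Forward pass:
ES_A = 0; EF_A = 8
ES_B = 0; EF_B = 12
ES_C = 0; EF_C = 2
ES_D = max(EF_A=8, EF_C=2) = 8; EF_D = 8+8 = 16
ES_E = 8; EF_E = 8+11 = 19
ES_F = 12; EF_F = 12+10 = 22
ES_G = max(EF_A=8, EF_C=2) = 8; EF_G = 8+4 = 12
ES_H = max(EF_B=12, EF_C=2) = 12; EF_H = 12+6 = 18
ES_I = max(EF_A=8, EF_D=16, EF_E=19, EF_F=22, EF_G=12, EF_H=18) = 22; EF_I = 22+7 = 29
Expected project duration μ = 29 days. Critical path: B → F → I.

Variances on critical path: σ²_B=4.000, σ²_F=1.778, σ²_I=5.444.
Largest is σ²_I = 5.444.

I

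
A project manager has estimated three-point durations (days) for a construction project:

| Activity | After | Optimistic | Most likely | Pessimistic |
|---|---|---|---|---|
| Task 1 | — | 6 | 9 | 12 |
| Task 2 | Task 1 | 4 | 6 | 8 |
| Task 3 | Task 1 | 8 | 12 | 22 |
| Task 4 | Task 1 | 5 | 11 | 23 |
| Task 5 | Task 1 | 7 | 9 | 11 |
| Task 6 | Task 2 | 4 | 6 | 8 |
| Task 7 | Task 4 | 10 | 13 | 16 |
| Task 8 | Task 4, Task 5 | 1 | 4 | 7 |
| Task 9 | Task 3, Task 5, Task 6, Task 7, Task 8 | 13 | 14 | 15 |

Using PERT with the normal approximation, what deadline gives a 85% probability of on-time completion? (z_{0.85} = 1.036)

51.5 days

te_Task 1 = (6 + 4·9 + 12)/6 = 54/6 = 9; σ²_Task 1 = ((12−6)/6)² = 1.000
te_Task 2 = (4 + 4·6 + 8)/6 = 36/6 = 6; σ²_Task 2 = ((8−4)/6)² = 0.444
te_Task 3 = (8 + 4·12 + 22)/6 = 78/6 = 13; σ²_Task 3 = ((22−8)/6)² = 5.444
te_Task 4 = (5 + 4·11 + 23)/6 = 72/6 = 12; σ²_Task 4 = ((23−5)/6)² = 9.000
te_Task 5 = (7 + 4·9 + 11)/6 = 54/6 = 9; σ²_Task 5 = ((11−7)/6)² = 0.444
te_Task 6 = (4 + 4·6 + 8)/6 = 36/6 = 6; σ²_Task 6 = ((8−4)/6)² = 0.444
te_Task 7 = (10 + 4·13 + 16)/6 = 78/6 = 13; σ²_Task 7 = ((16−10)/6)² = 1.000
te_Task 8 = (1 + 4·4 + 7)/6 = 24/6 = 4; σ²_Task 8 = ((7−1)/6)² = 1.000
te_Task 9 = (13 + 4·14 + 15)/6 = 84/6 = 14; σ²_Task 9 = ((15−13)/6)² = 0.111

Forward pass:
ES_Task 1 = 0; EF_Task 1 = 9
ES_Task 2 = 9; EF_Task 2 = 9+6 = 15
ES_Task 3 = 9; EF_Task 3 = 9+13 = 22
ES_Task 4 = 9; EF_Task 4 = 9+12 = 21
ES_Task 5 = 9; EF_Task 5 = 9+9 = 18
ES_Task 6 = 15; EF_Task 6 = 15+6 = 21
ES_Task 7 = 21; EF_Task 7 = 21+13 = 34
ES_Task 8 = max(EF_Task 4=21, EF_Task 5=18) = 21; EF_Task 8 = 21+4 = 25
ES_Task 9 = max(EF_Task 3=22, EF_Task 5=18, EF_Task 6=21, EF_Task 7=34, EF_Task 8=25) = 34; EF_Task 9 = 34+14 = 48
Expected project duration μ = 48 days. Critical path: Task 1 → Task 4 → Task 7 → Task 9.

Variance along critical path = 1.000 + 9.000 + 1.000 + 0.111 = 11.111; σ = 3.333 days.
D = μ + z·σ = 48 + 1.036·3.333 = 51.5 days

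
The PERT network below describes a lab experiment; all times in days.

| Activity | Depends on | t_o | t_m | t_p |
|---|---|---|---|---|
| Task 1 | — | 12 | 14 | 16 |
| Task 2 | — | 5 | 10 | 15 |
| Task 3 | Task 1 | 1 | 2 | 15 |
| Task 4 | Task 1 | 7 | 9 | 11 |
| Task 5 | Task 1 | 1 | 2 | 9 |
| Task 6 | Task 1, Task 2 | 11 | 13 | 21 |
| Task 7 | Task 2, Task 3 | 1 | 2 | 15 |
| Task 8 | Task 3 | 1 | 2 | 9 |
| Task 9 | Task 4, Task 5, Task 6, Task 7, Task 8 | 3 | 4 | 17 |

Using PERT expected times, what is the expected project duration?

te_Task 1 = (12 + 4·14 + 16)/6 = 84/6 = 14
te_Task 2 = (5 + 4·10 + 15)/6 = 60/6 = 10
te_Task 3 = (1 + 4·2 + 15)/6 = 24/6 = 4
te_Task 4 = (7 + 4·9 + 11)/6 = 54/6 = 9
te_Task 5 = (1 + 4·2 + 9)/6 = 18/6 = 3
te_Task 6 = (11 + 4·13 + 21)/6 = 84/6 = 14
te_Task 7 = (1 + 4·2 + 15)/6 = 24/6 = 4
te_Task 8 = (1 + 4·2 + 9)/6 = 18/6 = 3
te_Task 9 = (3 + 4·4 + 17)/6 = 36/6 = 6

Forward pass:
ES_Task 1 = 0; EF_Task 1 = 14
ES_Task 2 = 0; EF_Task 2 = 10
ES_Task 3 = 14; EF_Task 3 = 14+4 = 18
ES_Task 4 = 14; EF_Task 4 = 14+9 = 23
ES_Task 5 = 14; EF_Task 5 = 14+3 = 17
ES_Task 6 = max(EF_Task 1=14, EF_Task 2=10) = 14; EF_Task 6 = 14+14 = 28
ES_Task 7 = max(EF_Task 2=10, EF_Task 3=18) = 18; EF_Task 7 = 18+4 = 22
ES_Task 8 = 18; EF_Task 8 = 18+3 = 21
ES_Task 9 = max(EF_Task 4=23, EF_Task 5=17, EF_Task 6=28, EF_Task 7=22, EF_Task 8=21) = 28; EF_Task 9 = 28+6 = 34
Expected project duration μ = 34 days. Critical path: Task 1 → Task 6 → Task 9.

34 days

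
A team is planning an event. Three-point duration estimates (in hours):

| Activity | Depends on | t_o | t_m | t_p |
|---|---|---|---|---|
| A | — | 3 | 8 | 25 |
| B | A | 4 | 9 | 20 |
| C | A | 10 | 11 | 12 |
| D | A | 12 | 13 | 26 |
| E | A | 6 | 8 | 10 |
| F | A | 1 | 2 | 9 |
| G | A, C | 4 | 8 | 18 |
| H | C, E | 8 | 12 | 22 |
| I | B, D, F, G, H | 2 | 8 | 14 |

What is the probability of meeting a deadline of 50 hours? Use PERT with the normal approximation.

0.952

te_A = (3 + 4·8 + 25)/6 = 60/6 = 10; σ²_A = ((25−3)/6)² = 13.444
te_B = (4 + 4·9 + 20)/6 = 60/6 = 10; σ²_B = ((20−4)/6)² = 7.111
te_C = (10 + 4·11 + 12)/6 = 66/6 = 11; σ²_C = ((12−10)/6)² = 0.111
te_D = (12 + 4·13 + 26)/6 = 90/6 = 15; σ²_D = ((26−12)/6)² = 5.444
te_E = (6 + 4·8 + 10)/6 = 48/6 = 8; σ²_E = ((10−6)/6)² = 0.444
te_F = (1 + 4·2 + 9)/6 = 18/6 = 3; σ²_F = ((9−1)/6)² = 1.778
te_G = (4 + 4·8 + 18)/6 = 54/6 = 9; σ²_G = ((18−4)/6)² = 5.444
te_H = (8 + 4·12 + 22)/6 = 78/6 = 13; σ²_H = ((22−8)/6)² = 5.444
te_I = (2 + 4·8 + 14)/6 = 48/6 = 8; σ²_I = ((14−2)/6)² = 4.000

Forward pass:
ES_A = 0; EF_A = 10
ES_B = 10; EF_B = 10+10 = 20
ES_C = 10; EF_C = 10+11 = 21
ES_D = 10; EF_D = 10+15 = 25
ES_E = 10; EF_E = 10+8 = 18
ES_F = 10; EF_F = 10+3 = 13
ES_G = max(EF_A=10, EF_C=21) = 21; EF_G = 21+9 = 30
ES_H = max(EF_C=21, EF_E=18) = 21; EF_H = 21+13 = 34
ES_I = max(EF_B=20, EF_D=25, EF_F=13, EF_G=30, EF_H=34) = 34; EF_I = 34+8 = 42
Expected project duration μ = 42 hours. Critical path: A → C → H → I.

Variance along critical path = 13.444 + 0.111 + 5.444 + 4.000 = 23.000; σ = √23.000 = 4.796 hours.
Z = (50 − 42) / 4.796 = 1.668
P(T ≤ 50) = Φ(1.668) ≈ 0.952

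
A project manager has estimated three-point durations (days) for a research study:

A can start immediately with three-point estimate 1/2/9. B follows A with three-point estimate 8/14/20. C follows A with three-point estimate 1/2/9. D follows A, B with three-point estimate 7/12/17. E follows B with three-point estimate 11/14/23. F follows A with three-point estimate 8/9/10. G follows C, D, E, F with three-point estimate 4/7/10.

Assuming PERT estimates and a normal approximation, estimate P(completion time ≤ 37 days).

te_A = (1 + 4·2 + 9)/6 = 18/6 = 3; σ²_A = ((9−1)/6)² = 1.778
te_B = (8 + 4·14 + 20)/6 = 84/6 = 14; σ²_B = ((20−8)/6)² = 4.000
te_C = (1 + 4·2 + 9)/6 = 18/6 = 3; σ²_C = ((9−1)/6)² = 1.778
te_D = (7 + 4·12 + 17)/6 = 72/6 = 12; σ²_D = ((17−7)/6)² = 2.778
te_E = (11 + 4·14 + 23)/6 = 90/6 = 15; σ²_E = ((23−11)/6)² = 4.000
te_F = (8 + 4·9 + 10)/6 = 54/6 = 9; σ²_F = ((10−8)/6)² = 0.111
te_G = (4 + 4·7 + 10)/6 = 42/6 = 7; σ²_G = ((10−4)/6)² = 1.000

Forward pass:
ES_A = 0; EF_A = 3
ES_B = 3; EF_B = 3+14 = 17
ES_C = 3; EF_C = 3+3 = 6
ES_D = max(EF_A=3, EF_B=17) = 17; EF_D = 17+12 = 29
ES_E = 17; EF_E = 17+15 = 32
ES_F = 3; EF_F = 3+9 = 12
ES_G = max(EF_C=6, EF_D=29, EF_E=32, EF_F=12) = 32; EF_G = 32+7 = 39
Expected project duration μ = 39 days. Critical path: A → B → E → G.

Variance along critical path = 1.778 + 4.000 + 4.000 + 1.000 = 10.778; σ = √10.778 = 3.283 days.
Z = (37 − 39) / 3.283 = -0.609
P(T ≤ 37) = Φ(-0.609) ≈ 0.271

0.271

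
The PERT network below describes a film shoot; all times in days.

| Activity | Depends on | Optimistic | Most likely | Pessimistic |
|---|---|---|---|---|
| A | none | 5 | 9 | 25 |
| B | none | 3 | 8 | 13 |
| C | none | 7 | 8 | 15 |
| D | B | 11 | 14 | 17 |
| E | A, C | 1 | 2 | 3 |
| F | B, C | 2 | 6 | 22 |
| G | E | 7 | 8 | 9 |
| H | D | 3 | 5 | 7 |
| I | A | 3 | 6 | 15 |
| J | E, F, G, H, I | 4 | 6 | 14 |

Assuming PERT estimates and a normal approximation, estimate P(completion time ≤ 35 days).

0.647

te_A = (5 + 4·9 + 25)/6 = 66/6 = 11; σ²_A = ((25−5)/6)² = 11.111
te_B = (3 + 4·8 + 13)/6 = 48/6 = 8; σ²_B = ((13−3)/6)² = 2.778
te_C = (7 + 4·8 + 15)/6 = 54/6 = 9; σ²_C = ((15−7)/6)² = 1.778
te_D = (11 + 4·14 + 17)/6 = 84/6 = 14; σ²_D = ((17−11)/6)² = 1.000
te_E = (1 + 4·2 + 3)/6 = 12/6 = 2; σ²_E = ((3−1)/6)² = 0.111
te_F = (2 + 4·6 + 22)/6 = 48/6 = 8; σ²_F = ((22−2)/6)² = 11.111
te_G = (7 + 4·8 + 9)/6 = 48/6 = 8; σ²_G = ((9−7)/6)² = 0.111
te_H = (3 + 4·5 + 7)/6 = 30/6 = 5; σ²_H = ((7−3)/6)² = 0.444
te_I = (3 + 4·6 + 15)/6 = 42/6 = 7; σ²_I = ((15−3)/6)² = 4.000
te_J = (4 + 4·6 + 14)/6 = 42/6 = 7; σ²_J = ((14−4)/6)² = 2.778

Forward pass:
ES_A = 0; EF_A = 11
ES_B = 0; EF_B = 8
ES_C = 0; EF_C = 9
ES_D = 8; EF_D = 8+14 = 22
ES_E = max(EF_A=11, EF_C=9) = 11; EF_E = 11+2 = 13
ES_F = max(EF_B=8, EF_C=9) = 9; EF_F = 9+8 = 17
ES_G = 13; EF_G = 13+8 = 21
ES_H = 22; EF_H = 22+5 = 27
ES_I = 11; EF_I = 11+7 = 18
ES_J = max(EF_E=13, EF_F=17, EF_G=21, EF_H=27, EF_I=18) = 27; EF_J = 27+7 = 34
Expected project duration μ = 34 days. Critical path: B → D → H → J.

Variance along critical path = 2.778 + 1.000 + 0.444 + 2.778 = 7.000; σ = √7.000 = 2.646 days.
Z = (35 − 34) / 2.646 = 0.378
P(T ≤ 35) = Φ(0.378) ≈ 0.647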